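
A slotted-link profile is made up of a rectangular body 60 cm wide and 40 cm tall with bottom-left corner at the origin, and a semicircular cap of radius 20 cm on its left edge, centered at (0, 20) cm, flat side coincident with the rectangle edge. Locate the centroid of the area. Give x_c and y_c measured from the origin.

Part | A | x̄ᵢ | ȳᵢ | A·x̄ᵢ | A·ȳᵢ
rectangular body | 2400.00 | 30.00 | 20.00 | 72000.00 | 48000.00
semicircular end | 628.32 | -8.49 | 20.00 | -5333.33 | 12566.37
Σ | 3028.32 |  |  | 66666.67 | 60566.37
x_c = 66666.67 / 3028.32 = 22.01 cm
y_c = 60566.37 / 3028.32 = 20.00 cm

x_c = 22.01 cm, y_c = 20.00 cm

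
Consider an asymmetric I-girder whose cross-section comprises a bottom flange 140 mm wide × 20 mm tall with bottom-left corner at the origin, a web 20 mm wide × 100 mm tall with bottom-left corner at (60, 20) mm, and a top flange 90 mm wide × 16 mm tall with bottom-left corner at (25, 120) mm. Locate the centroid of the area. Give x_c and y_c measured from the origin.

x_c = 70.00 mm, y_c = 56.46 mm

bottom flange: A = 140 × 20 = 2800.00, centroid at (70.00, 10.00).
web: A = 20 × 100 = 2000.00, centroid at (70.00, 70.00).
top flange: A = 90 × 16 = 1440.00, centroid at (70.00, 128.00).
ΣA = 6240.00 mm², ΣAx_c = 436800.00 mm³, ΣAy_c = 352320.00 mm³.
x_c = 436800.00/6240.00 = 70.00 mm; y_c = 352320.00/6240.00 = 56.46 mm.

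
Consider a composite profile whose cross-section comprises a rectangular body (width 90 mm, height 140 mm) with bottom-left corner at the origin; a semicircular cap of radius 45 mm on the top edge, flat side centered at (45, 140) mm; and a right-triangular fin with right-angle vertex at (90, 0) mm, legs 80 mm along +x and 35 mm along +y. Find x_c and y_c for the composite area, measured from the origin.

rectangular body: A = 90 × 140 = 12600.00, centroid at (45.00, 70.00).
semicircular top: A = ½π·45² = 3180.86, centroid at (45.00, 159.10).
triangular fin: A = ½·80·35 = 1400.00, centroid at (116.67, 11.67).
ΣA = 17180.86 mm², ΣAx_c = 873472.15 mm³, ΣAy_c = 1404404.09 mm³.
x_c = 873472.15/17180.86 = 50.84 mm; y_c = 1404404.09/17180.86 = 81.74 mm.

x_c = 50.84 mm, y_c = 81.74 mm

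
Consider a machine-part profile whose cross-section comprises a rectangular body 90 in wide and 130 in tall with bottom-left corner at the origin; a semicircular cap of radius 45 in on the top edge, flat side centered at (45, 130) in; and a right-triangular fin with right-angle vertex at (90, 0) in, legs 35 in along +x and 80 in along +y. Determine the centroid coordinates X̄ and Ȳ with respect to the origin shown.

X̄ = 49.87 in, Ȳ = 78.13 in

rectangular body: A = 90 × 130 = 11700.00, centroid at (45.00, 65.00).
semicircular top: A = ½π·45² = 3180.86, centroid at (45.00, 149.10).
triangular fin: A = ½·35·80 = 1400.00, centroid at (101.67, 26.67).
ΣA = 16280.86 in², ΣAX̄ = 811972.15 in³, ΣAȲ = 1272095.47 in³.
X̄ = 811972.15/16280.86 = 49.87 in; Ȳ = 1272095.47/16280.86 = 78.13 in.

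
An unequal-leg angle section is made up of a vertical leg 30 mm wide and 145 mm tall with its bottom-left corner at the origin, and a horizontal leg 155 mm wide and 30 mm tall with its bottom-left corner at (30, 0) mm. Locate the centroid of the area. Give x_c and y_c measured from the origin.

vertical leg: A = 30 × 145 = 4350.00, centroid at (15.00, 72.50).
horizontal leg: A = 155 × 30 = 4650.00, centroid at (107.50, 15.00).
ΣA = 9000.00 mm²
ΣAx_c = (4350.00)(15.00) + (4650.00)(107.50) = 565125.00 mm³
ΣAy_c = (4350.00)(72.50) + (4650.00)(15.00) = 385125.00 mm³
x_c = 565125.00 / 9000.00 = 62.79 mm
y_c = 385125.00 / 9000.00 = 42.79 mm

x_c = 62.79 mm, y_c = 42.79 mm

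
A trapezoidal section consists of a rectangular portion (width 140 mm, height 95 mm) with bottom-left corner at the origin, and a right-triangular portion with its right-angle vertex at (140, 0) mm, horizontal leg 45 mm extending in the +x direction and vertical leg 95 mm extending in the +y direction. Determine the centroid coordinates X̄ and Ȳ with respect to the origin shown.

X̄ = 81.77 mm, Ȳ = 45.31 mm

rectangular portion: A = 140 × 95 = 13300.00, centroid at (70.00, 47.50).
triangular portion: A = ½·45·95 = 2137.50, centroid at (155.00, 31.67).
ΣA = 15437.50 mm²
ΣAX̄ = (13300.00)(70.00) + (2137.50)(155.00) = 1262312.50 mm³
ΣAȲ = (13300.00)(47.50) + (2137.50)(31.67) = 699437.50 mm³
X̄ = 1262312.50 / 15437.50 = 81.77 mm
Ȳ = 699437.50 / 15437.50 = 45.31 mm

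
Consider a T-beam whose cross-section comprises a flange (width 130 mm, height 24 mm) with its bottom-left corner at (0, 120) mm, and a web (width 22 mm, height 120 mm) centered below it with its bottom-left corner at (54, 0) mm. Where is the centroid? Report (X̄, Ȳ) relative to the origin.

Part | A | x̄ᵢ | ȳᵢ | A·x̄ᵢ | A·ȳᵢ
web | 2640.00 | 65.00 | 60.00 | 171600.00 | 158400.00
flange | 3120.00 | 65.00 | 132.00 | 202800.00 | 411840.00
Σ | 5760.00 |  |  | 374400.00 | 570240.00
X̄ = 374400.00 / 5760.00 = 65.00 mm
Ȳ = 570240.00 / 5760.00 = 99.00 mm

X̄ = 65.00 mm, Ȳ = 99.00 mm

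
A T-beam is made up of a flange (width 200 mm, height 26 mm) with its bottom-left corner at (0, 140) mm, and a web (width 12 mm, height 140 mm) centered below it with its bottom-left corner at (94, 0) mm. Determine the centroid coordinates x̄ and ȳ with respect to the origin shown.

x̄ = 100.00 mm, ȳ = 132.73 mm

web: A = 12 × 140 = 1680.00, centroid at (100.00, 70.00).
flange: A = 200 × 26 = 5200.00, centroid at (100.00, 153.00).
ΣA = 6880.00 mm², ΣAx̄ = 688000.00 mm³, ΣAȳ = 913200.00 mm³.
x̄ = 688000.00/6880.00 = 100.00 mm; ȳ = 913200.00/6880.00 = 132.73 mm.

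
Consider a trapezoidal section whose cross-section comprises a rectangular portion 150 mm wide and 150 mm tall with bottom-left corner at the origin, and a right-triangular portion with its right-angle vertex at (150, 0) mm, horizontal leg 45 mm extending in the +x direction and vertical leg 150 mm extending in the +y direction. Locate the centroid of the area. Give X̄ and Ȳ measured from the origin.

X̄ = 86.74 mm, Ȳ = 71.74 mm

rectangular portion: A = 150 × 150 = 22500.00, centroid at (75.00, 75.00).
triangular portion: A = ½·45·150 = 3375.00, centroid at (165.00, 50.00).
ΣA = 25875.00 mm², ΣAX̄ = 2244375.00 mm³, ΣAȲ = 1856250.00 mm³.
X̄ = 2244375.00/25875.00 = 86.74 mm; Ȳ = 1856250.00/25875.00 = 71.74 mm.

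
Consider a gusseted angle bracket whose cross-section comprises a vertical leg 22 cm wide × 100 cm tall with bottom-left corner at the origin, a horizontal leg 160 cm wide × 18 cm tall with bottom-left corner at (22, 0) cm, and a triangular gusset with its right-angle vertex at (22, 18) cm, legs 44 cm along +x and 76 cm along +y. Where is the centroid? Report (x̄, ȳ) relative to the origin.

vertical leg: A = 22 × 100 = 2200.00, centroid at (11.00, 50.00).
horizontal leg: A = 160 × 18 = 2880.00, centroid at (102.00, 9.00).
gusset: A = ½·44·76 = 1672.00, centroid at (36.67, 43.33).
ΣA = 6752.00 cm², ΣAx̄ = 379266.67 cm³, ΣAȳ = 208373.33 cm³.
x̄ = 379266.67/6752.00 = 56.17 cm; ȳ = 208373.33/6752.00 = 30.86 cm.

x̄ = 56.17 cm, ȳ = 30.86 cm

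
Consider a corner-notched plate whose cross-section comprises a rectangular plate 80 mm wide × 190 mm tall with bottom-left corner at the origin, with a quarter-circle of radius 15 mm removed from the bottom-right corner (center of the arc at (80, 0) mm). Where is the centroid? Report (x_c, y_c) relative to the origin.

x_c = 39.60 mm, y_c = 96.04 mm

Part | A | x̄ᵢ | ȳᵢ | A·x̄ᵢ | A·ȳᵢ
plate | 15200.00 | 40.00 | 95.00 | 608000.00 | 1444000.00
removed quarter-circle | -176.71 | 73.63 | 6.37 | -13012.17 | -1125.00
Σ | 15023.29 |  |  | 594987.83 | 1442875.00
x_c = 594987.83 / 15023.29 = 39.60 mm
y_c = 1442875.00 / 15023.29 = 96.04 mm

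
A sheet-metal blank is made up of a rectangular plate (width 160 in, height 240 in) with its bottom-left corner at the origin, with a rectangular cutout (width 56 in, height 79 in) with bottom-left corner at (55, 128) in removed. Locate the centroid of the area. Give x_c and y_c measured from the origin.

Part | A | x̄ᵢ | ȳᵢ | A·x̄ᵢ | A·ȳᵢ
plate | 38400.00 | 80.00 | 120.00 | 3072000.00 | 4608000.00
hole | -4424.00 | 83.00 | 167.50 | -367192.00 | -741020.00
Σ | 33976.00 |  |  | 2704808.00 | 3866980.00
x_c = 2704808.00 / 33976.00 = 79.61 in
y_c = 3866980.00 / 33976.00 = 113.82 in

x_c = 79.61 in, y_c = 113.82 in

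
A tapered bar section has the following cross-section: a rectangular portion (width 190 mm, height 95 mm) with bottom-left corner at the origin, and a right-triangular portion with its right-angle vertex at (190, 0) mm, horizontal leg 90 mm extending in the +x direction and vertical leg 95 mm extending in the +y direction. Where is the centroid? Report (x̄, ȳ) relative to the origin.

Part | A | x̄ᵢ | ȳᵢ | A·x̄ᵢ | A·ȳᵢ
rectangular portion | 18050.00 | 95.00 | 47.50 | 1714750.00 | 857375.00
triangular portion | 4275.00 | 220.00 | 31.67 | 940500.00 | 135375.00
Σ | 22325.00 |  |  | 2655250.00 | 992750.00
x̄ = 2655250.00 / 22325.00 = 118.94 mm
ȳ = 992750.00 / 22325.00 = 44.47 mm

x̄ = 118.94 mm, ȳ = 44.47 mm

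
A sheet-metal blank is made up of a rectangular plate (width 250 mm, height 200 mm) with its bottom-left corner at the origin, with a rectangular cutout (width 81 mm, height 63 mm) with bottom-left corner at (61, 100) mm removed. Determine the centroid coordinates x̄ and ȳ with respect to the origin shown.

plate: A = 250 × 200 = 50000.00, centroid at (125.00, 100.00).
hole: A = −(81 × 63) = -5103.00, centroid at (101.50, 131.50).
ΣA = 44897.00 mm², ΣAx̄ = 5732045.50 mm³, ΣAȳ = 4328955.50 mm³.
x̄ = 5732045.50/44897.00 = 127.67 mm; ȳ = 4328955.50/44897.00 = 96.42 mm.

x̄ = 127.67 mm, ȳ = 96.42 mm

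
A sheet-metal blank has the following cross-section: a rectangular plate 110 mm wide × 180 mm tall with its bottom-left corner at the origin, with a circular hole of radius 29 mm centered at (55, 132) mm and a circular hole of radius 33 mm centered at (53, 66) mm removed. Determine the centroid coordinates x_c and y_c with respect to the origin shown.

x_c = 55.50 mm, y_c = 87.90 mm

plate: A = 110 × 180 = 19800.00, centroid at (55.00, 90.00).
hole 1: A = −π·29² = -2642.08, centroid at (55.00, 132.00).
hole 2: A = −π·33² = -3421.19, centroid at (53.00, 66.00).
ΣA = 13736.73 mm²
ΣAx_c = (19800.00)(55.00) + (-2642.08)(55.00) + (-3421.19)(53.00) = 762362.33 mm³
ΣAy_c = (19800.00)(90.00) + (-2642.08)(132.00) + (-3421.19)(66.00) = 1207446.69 mm³
x_c = 762362.33 / 13736.73 = 55.50 mm
y_c = 1207446.69 / 13736.73 = 87.90 mm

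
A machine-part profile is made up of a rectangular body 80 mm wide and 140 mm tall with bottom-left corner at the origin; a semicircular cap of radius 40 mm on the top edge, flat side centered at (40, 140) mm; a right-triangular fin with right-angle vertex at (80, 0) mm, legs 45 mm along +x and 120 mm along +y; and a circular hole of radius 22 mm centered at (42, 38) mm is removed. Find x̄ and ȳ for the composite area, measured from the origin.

x̄ = 49.77 mm, ȳ = 82.51 mm

Part | A | x̄ᵢ | ȳᵢ | A·x̄ᵢ | A·ȳᵢ
rectangular body | 11200.00 | 40.00 | 70.00 | 448000.00 | 784000.00
semicircular top | 2513.27 | 40.00 | 156.98 | 100530.96 | 394525.04
triangular fin | 2700.00 | 95.00 | 40.00 | 256500.00 | 108000.00
hole | -1520.53 | 42.00 | 38.00 | -63862.30 | -57780.17
Σ | 14892.74 |  |  | 741168.67 | 1228744.87
x̄ = 741168.67 / 14892.74 = 49.77 mm
ȳ = 1228744.87 / 14892.74 = 82.51 mm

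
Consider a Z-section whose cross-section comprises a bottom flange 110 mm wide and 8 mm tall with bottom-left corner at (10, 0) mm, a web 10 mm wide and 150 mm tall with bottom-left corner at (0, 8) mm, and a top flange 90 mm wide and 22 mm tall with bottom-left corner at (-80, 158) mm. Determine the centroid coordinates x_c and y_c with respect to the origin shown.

bottom flange: A = 110 × 8 = 880.00, centroid at (65.00, 4.00).
web: A = 10 × 150 = 1500.00, centroid at (5.00, 83.00).
top flange: A = 90 × 22 = 1980.00, centroid at (-35.00, 169.00).
ΣA = 4360.00 mm²
ΣAx_c = (880.00)(65.00) + (1500.00)(5.00) + (1980.00)(-35.00) = -4600.00 mm³
ΣAy_c = (880.00)(4.00) + (1500.00)(83.00) + (1980.00)(169.00) = 462640.00 mm³
x_c = -4600.00 / 4360.00 = -1.06 mm
y_c = 462640.00 / 4360.00 = 106.11 mm

x_c = -1.06 mm, y_c = 106.11 mm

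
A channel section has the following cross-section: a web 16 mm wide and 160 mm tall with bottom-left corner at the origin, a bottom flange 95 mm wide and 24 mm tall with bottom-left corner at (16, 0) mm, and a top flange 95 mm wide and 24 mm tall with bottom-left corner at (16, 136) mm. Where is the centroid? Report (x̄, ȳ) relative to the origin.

web: A = 16 × 160 = 2560.00, centroid at (8.00, 80.00).
bottom flange: A = 95 × 24 = 2280.00, centroid at (63.50, 12.00).
top flange: A = 95 × 24 = 2280.00, centroid at (63.50, 148.00).
ΣA = 7120.00 mm²
ΣAx̄ = (2560.00)(8.00) + (2280.00)(63.50) + (2280.00)(63.50) = 310040.00 mm³
ΣAȳ = (2560.00)(80.00) + (2280.00)(12.00) + (2280.00)(148.00) = 569600.00 mm³
x̄ = 310040.00 / 7120.00 = 43.54 mm
ȳ = 569600.00 / 7120.00 = 80.00 mm

x̄ = 43.54 mm, ȳ = 80.00 mm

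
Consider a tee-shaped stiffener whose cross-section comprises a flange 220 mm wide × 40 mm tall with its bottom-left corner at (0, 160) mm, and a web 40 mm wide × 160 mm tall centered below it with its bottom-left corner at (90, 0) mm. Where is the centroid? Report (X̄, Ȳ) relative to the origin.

X̄ = 110.00 mm, Ȳ = 137.89 mm

web: A = 40 × 160 = 6400.00, centroid at (110.00, 80.00).
flange: A = 220 × 40 = 8800.00, centroid at (110.00, 180.00).
ΣA = 15200.00 mm²
ΣAX̄ = (6400.00)(110.00) + (8800.00)(110.00) = 1672000.00 mm³
ΣAȲ = (6400.00)(80.00) + (8800.00)(180.00) = 2096000.00 mm³
X̄ = 1672000.00 / 15200.00 = 110.00 mm
Ȳ = 2096000.00 / 15200.00 = 137.89 mm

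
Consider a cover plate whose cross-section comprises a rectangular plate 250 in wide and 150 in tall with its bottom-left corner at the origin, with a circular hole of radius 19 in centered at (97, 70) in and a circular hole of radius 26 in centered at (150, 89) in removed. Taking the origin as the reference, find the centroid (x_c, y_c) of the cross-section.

x_c = 124.38 in, y_c = 74.30 in

plate: A = 250 × 150 = 37500.00, centroid at (125.00, 75.00).
hole 1: A = −π·19² = -1134.11, centroid at (97.00, 70.00).
hole 2: A = −π·26² = -2123.72, centroid at (150.00, 89.00).
ΣA = 34242.17 in², ΣAx_c = 4258933.35 in³, ΣAy_c = 2544101.17 in³.
x_c = 4258933.35/34242.17 = 124.38 in; y_c = 2544101.17/34242.17 = 74.30 in.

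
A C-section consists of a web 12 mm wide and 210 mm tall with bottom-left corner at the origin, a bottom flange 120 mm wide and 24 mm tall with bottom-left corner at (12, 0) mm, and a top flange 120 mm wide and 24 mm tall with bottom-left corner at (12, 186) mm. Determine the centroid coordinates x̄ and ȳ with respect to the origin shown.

web: A = 12 × 210 = 2520.00, centroid at (6.00, 105.00).
bottom flange: A = 120 × 24 = 2880.00, centroid at (72.00, 12.00).
top flange: A = 120 × 24 = 2880.00, centroid at (72.00, 198.00).
ΣA = 8280.00 mm², ΣAx̄ = 429840.00 mm³, ΣAȳ = 869400.00 mm³.
x̄ = 429840.00/8280.00 = 51.91 mm; ȳ = 869400.00/8280.00 = 105.00 mm.

x̄ = 51.91 mm, ȳ = 105.00 mm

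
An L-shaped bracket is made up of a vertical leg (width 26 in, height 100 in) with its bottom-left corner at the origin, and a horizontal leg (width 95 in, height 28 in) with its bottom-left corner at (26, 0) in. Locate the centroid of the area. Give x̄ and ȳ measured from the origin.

vertical leg: A = 26 × 100 = 2600.00, centroid at (13.00, 50.00).
horizontal leg: A = 95 × 28 = 2660.00, centroid at (73.50, 14.00).
ΣA = 5260.00 in²
ΣAx̄ = (2600.00)(13.00) + (2660.00)(73.50) = 229310.00 in³
ΣAȳ = (2600.00)(50.00) + (2660.00)(14.00) = 167240.00 in³
x̄ = 229310.00 / 5260.00 = 43.60 in
ȳ = 167240.00 / 5260.00 = 31.79 in

x̄ = 43.60 in, ȳ = 31.79 in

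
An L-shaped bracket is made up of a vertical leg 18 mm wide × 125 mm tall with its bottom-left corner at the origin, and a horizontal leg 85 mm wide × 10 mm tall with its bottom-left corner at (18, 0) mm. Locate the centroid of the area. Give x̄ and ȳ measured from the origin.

vertical leg: A = 18 × 125 = 2250.00, centroid at (9.00, 62.50).
horizontal leg: A = 85 × 10 = 850.00, centroid at (60.50, 5.00).
ΣA = 3100.00 mm², ΣAx̄ = 71675.00 mm³, ΣAȳ = 144875.00 mm³.
x̄ = 71675.00/3100.00 = 23.12 mm; ȳ = 144875.00/3100.00 = 46.73 mm.

x̄ = 23.12 mm, ȳ = 46.73 mm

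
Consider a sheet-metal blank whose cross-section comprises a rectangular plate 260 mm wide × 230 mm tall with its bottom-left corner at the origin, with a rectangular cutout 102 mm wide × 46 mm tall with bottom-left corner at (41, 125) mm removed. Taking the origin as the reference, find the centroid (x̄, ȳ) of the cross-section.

plate: A = 260 × 230 = 59800.00, centroid at (130.00, 115.00).
hole: A = −(102 × 46) = -4692.00, centroid at (92.00, 148.00).
ΣA = 55108.00 mm², ΣAx̄ = 7342336.00 mm³, ΣAȳ = 6182584.00 mm³.
x̄ = 7342336.00/55108.00 = 133.24 mm; ȳ = 6182584.00/55108.00 = 112.19 mm.

x̄ = 133.24 mm, ȳ = 112.19 mm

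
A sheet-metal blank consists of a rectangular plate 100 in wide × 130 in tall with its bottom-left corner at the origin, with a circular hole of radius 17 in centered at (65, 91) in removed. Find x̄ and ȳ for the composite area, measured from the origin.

x̄ = 48.87 in, ȳ = 63.05 in

Part | A | x̄ᵢ | ȳᵢ | A·x̄ᵢ | A·ȳᵢ
plate | 13000.00 | 50.00 | 65.00 | 650000.00 | 845000.00
hole | -907.92 | 65.00 | 91.00 | -59014.82 | -82620.75
Σ | 12092.08 |  |  | 590985.18 | 762379.25
x̄ = 590985.18 / 12092.08 = 48.87 in
ȳ = 762379.25 / 12092.08 = 63.05 in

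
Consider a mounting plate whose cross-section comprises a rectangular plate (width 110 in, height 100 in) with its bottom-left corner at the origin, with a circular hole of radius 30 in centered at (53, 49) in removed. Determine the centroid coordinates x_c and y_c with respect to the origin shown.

plate: A = 110 × 100 = 11000.00, centroid at (55.00, 50.00).
hole: A = −π·30² = -2827.43, centroid at (53.00, 49.00).
ΣA = 8172.57 in², ΣAx_c = 455146.03 in³, ΣAy_c = 411455.76 in³.
x_c = 455146.03/8172.57 = 55.69 in; y_c = 411455.76/8172.57 = 50.35 in.

x_c = 55.69 in, y_c = 50.35 in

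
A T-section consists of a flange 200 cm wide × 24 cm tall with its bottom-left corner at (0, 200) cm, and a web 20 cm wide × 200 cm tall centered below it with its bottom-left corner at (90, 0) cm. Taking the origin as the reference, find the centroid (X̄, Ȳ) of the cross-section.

X̄ = 100.00 cm, Ȳ = 161.09 cm

web: A = 20 × 200 = 4000.00, centroid at (100.00, 100.00).
flange: A = 200 × 24 = 4800.00, centroid at (100.00, 212.00).
ΣA = 8800.00 cm²
ΣAX̄ = (4000.00)(100.00) + (4800.00)(100.00) = 880000.00 cm³
ΣAȲ = (4000.00)(100.00) + (4800.00)(212.00) = 1417600.00 cm³
X̄ = 880000.00 / 8800.00 = 100.00 cm
Ȳ = 1417600.00 / 8800.00 = 161.09 cm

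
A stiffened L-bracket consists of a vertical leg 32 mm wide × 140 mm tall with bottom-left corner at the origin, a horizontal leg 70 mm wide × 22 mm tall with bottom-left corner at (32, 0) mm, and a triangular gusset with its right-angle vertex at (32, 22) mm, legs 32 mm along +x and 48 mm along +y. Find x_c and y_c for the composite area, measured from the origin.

vertical leg: A = 32 × 140 = 4480.00, centroid at (16.00, 70.00).
horizontal leg: A = 70 × 22 = 1540.00, centroid at (67.00, 11.00).
gusset: A = ½·32·48 = 768.00, centroid at (42.67, 38.00).
ΣA = 6788.00 mm²
ΣAx_c = (4480.00)(16.00) + (1540.00)(67.00) + (768.00)(42.67) = 207628.00 mm³
ΣAy_c = (4480.00)(70.00) + (1540.00)(11.00) + (768.00)(38.00) = 359724.00 mm³
x_c = 207628.00 / 6788.00 = 30.59 mm
y_c = 359724.00 / 6788.00 = 52.99 mm

x_c = 30.59 mm, y_c = 52.99 mm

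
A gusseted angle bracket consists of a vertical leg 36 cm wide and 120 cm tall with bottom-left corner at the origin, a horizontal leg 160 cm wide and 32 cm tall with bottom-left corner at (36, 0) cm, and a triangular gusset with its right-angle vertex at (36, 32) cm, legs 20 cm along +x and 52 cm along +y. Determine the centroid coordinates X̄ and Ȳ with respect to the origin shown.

X̄ = 69.67 cm, Ȳ = 36.82 cm

vertical leg: A = 36 × 120 = 4320.00, centroid at (18.00, 60.00).
horizontal leg: A = 160 × 32 = 5120.00, centroid at (116.00, 16.00).
gusset: A = ½·20·52 = 520.00, centroid at (42.67, 49.33).
ΣA = 9960.00 cm², ΣAX̄ = 693866.67 cm³, ΣAȲ = 366773.33 cm³.
X̄ = 693866.67/9960.00 = 69.67 cm; Ȳ = 366773.33/9960.00 = 36.82 cm.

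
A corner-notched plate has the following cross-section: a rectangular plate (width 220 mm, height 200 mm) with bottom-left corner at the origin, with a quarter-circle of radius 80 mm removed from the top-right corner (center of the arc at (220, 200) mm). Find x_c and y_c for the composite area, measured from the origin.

x_c = 100.19 mm, y_c = 91.48 mm

plate: A = 220 × 200 = 44000.00, centroid at (110.00, 100.00).
removed quarter-circle: A = −¼π·80² = -5026.55, centroid at (186.05, 166.05).
ΣA = 38973.45 mm², ΣAx_c = 3904826.05 mm³, ΣAy_c = 3565357.02 mm³.
x_c = 3904826.05/38973.45 = 100.19 mm; y_c = 3565357.02/38973.45 = 91.48 mm.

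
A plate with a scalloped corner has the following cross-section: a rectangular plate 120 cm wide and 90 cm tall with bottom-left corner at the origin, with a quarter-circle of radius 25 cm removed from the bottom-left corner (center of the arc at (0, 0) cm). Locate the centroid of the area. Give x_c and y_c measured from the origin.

Part | A | x̄ᵢ | ȳᵢ | A·x̄ᵢ | A·ȳᵢ
plate | 10800.00 | 60.00 | 45.00 | 648000.00 | 486000.00
removed quarter-circle | -490.87 | 10.61 | 10.61 | -5208.33 | -5208.33
Σ | 10309.13 |  |  | 642791.67 | 480791.67
x_c = 642791.67 / 10309.13 = 62.35 cm
y_c = 480791.67 / 10309.13 = 46.64 cm

x_c = 62.35 cm, y_c = 46.64 cm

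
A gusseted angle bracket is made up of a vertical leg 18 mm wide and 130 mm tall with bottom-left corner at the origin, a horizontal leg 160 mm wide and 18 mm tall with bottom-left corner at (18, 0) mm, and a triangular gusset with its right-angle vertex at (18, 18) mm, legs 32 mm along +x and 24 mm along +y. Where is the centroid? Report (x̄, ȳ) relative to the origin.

Part | A | x̄ᵢ | ȳᵢ | A·x̄ᵢ | A·ȳᵢ
vertical leg | 2340.00 | 9.00 | 65.00 | 21060.00 | 152100.00
horizontal leg | 2880.00 | 98.00 | 9.00 | 282240.00 | 25920.00
gusset | 384.00 | 28.67 | 26.00 | 11008.00 | 9984.00
Σ | 5604.00 |  |  | 314308.00 | 188004.00
x̄ = 314308.00 / 5604.00 = 56.09 mm
ȳ = 188004.00 / 5604.00 = 33.55 mm

x̄ = 56.09 mm, ȳ = 33.55 mm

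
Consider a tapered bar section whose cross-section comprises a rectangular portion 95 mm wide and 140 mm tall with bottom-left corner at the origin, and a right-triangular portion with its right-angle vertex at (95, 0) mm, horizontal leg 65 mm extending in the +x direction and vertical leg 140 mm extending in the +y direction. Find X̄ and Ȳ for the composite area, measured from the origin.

rectangular portion: A = 95 × 140 = 13300.00, centroid at (47.50, 70.00).
triangular portion: A = ½·65·140 = 4550.00, centroid at (116.67, 46.67).
ΣA = 17850.00 mm²
ΣAX̄ = (13300.00)(47.50) + (4550.00)(116.67) = 1162583.33 mm³
ΣAȲ = (13300.00)(70.00) + (4550.00)(46.67) = 1143333.33 mm³
X̄ = 1162583.33 / 17850.00 = 65.13 mm
Ȳ = 1143333.33 / 17850.00 = 64.05 mm

X̄ = 65.13 mm, Ȳ = 64.05 mm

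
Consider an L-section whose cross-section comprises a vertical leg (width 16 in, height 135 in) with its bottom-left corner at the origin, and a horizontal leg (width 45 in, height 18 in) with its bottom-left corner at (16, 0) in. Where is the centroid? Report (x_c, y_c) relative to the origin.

x_c = 16.32 in, y_c = 51.55 in

vertical leg: A = 16 × 135 = 2160.00, centroid at (8.00, 67.50).
horizontal leg: A = 45 × 18 = 810.00, centroid at (38.50, 9.00).
ΣA = 2970.00 in², ΣAx_c = 48465.00 in³, ΣAy_c = 153090.00 in³.
x_c = 48465.00/2970.00 = 16.32 in; y_c = 153090.00/2970.00 = 51.55 in.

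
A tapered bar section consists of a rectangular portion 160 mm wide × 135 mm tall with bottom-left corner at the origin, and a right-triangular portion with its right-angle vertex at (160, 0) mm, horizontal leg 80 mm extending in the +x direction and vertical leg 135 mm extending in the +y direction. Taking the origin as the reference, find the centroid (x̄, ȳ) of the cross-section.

x̄ = 101.33 mm, ȳ = 63.00 mm

Part | A | x̄ᵢ | ȳᵢ | A·x̄ᵢ | A·ȳᵢ
rectangular portion | 21600.00 | 80.00 | 67.50 | 1728000.00 | 1458000.00
triangular portion | 5400.00 | 186.67 | 45.00 | 1008000.00 | 243000.00
Σ | 27000.00 |  |  | 2736000.00 | 1701000.00
x̄ = 2736000.00 / 27000.00 = 101.33 mm
ȳ = 1701000.00 / 27000.00 = 63.00 mm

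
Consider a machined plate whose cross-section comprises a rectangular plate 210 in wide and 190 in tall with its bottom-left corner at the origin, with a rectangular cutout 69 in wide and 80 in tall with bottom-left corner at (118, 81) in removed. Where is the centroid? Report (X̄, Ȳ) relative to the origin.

X̄ = 97.37 in, Ȳ = 90.83 in

plate: A = 210 × 190 = 39900.00, centroid at (105.00, 95.00).
hole: A = −(69 × 80) = -5520.00, centroid at (152.50, 121.00).
ΣA = 34380.00 in², ΣAX̄ = 3347700.00 in³, ΣAȲ = 3122580.00 in³.
X̄ = 3347700.00/34380.00 = 97.37 in; Ȳ = 3122580.00/34380.00 = 90.83 in.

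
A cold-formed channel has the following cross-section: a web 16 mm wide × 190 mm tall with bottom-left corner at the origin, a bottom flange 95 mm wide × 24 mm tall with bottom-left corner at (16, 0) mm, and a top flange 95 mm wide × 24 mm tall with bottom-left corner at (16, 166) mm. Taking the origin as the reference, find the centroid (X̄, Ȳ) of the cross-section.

X̄ = 41.30 mm, Ȳ = 95.00 mm

web: A = 16 × 190 = 3040.00, centroid at (8.00, 95.00).
bottom flange: A = 95 × 24 = 2280.00, centroid at (63.50, 12.00).
top flange: A = 95 × 24 = 2280.00, centroid at (63.50, 178.00).
ΣA = 7600.00 mm²
ΣAX̄ = (3040.00)(8.00) + (2280.00)(63.50) + (2280.00)(63.50) = 313880.00 mm³
ΣAȲ = (3040.00)(95.00) + (2280.00)(12.00) + (2280.00)(178.00) = 722000.00 mm³
X̄ = 313880.00 / 7600.00 = 41.30 mm
Ȳ = 722000.00 / 7600.00 = 95.00 mm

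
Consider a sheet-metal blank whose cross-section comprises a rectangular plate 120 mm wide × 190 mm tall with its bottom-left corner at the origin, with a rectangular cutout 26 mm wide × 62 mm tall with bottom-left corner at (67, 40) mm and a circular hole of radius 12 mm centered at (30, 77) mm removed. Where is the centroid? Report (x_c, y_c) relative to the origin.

x_c = 59.10 mm, y_c = 97.26 mm

plate: A = 120 × 190 = 22800.00, centroid at (60.00, 95.00).
hole 1: A = −(26 × 62) = -1612.00, centroid at (80.00, 71.00).
hole 2: A = −π·12² = -452.39, centroid at (30.00, 77.00).
ΣA = 20735.61 mm²
ΣAx_c = (22800.00)(60.00) + (-1612.00)(80.00) + (-452.39)(30.00) = 1225468.32 mm³
ΣAy_c = (22800.00)(95.00) + (-1612.00)(71.00) + (-452.39)(77.00) = 2016714.02 mm³
x_c = 1225468.32 / 20735.61 = 59.10 mm
y_c = 2016714.02 / 20735.61 = 97.26 mm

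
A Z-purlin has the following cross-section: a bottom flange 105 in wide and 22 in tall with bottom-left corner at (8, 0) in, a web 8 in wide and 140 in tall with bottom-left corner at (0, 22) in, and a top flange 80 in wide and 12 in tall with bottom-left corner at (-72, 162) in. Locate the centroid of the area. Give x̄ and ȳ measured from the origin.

x̄ = 25.86 in, ȳ = 66.00 in

Part | A | x̄ᵢ | ȳᵢ | A·x̄ᵢ | A·ȳᵢ
bottom flange | 2310.00 | 60.50 | 11.00 | 139755.00 | 25410.00
web | 1120.00 | 4.00 | 92.00 | 4480.00 | 103040.00
top flange | 960.00 | -32.00 | 168.00 | -30720.00 | 161280.00
Σ | 4390.00 |  |  | 113515.00 | 289730.00
x̄ = 113515.00 / 4390.00 = 25.86 in
ȳ = 289730.00 / 4390.00 = 66.00 in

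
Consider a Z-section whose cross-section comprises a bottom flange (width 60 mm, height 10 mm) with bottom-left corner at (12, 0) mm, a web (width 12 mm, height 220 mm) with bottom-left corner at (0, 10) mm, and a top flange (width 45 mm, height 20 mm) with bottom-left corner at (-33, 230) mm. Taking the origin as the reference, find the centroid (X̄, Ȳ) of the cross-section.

X̄ = 7.63 mm, Ȳ = 129.42 mm

bottom flange: A = 60 × 10 = 600.00, centroid at (42.00, 5.00).
web: A = 12 × 220 = 2640.00, centroid at (6.00, 120.00).
top flange: A = 45 × 20 = 900.00, centroid at (-10.50, 240.00).
ΣA = 4140.00 mm²
ΣAX̄ = (600.00)(42.00) + (2640.00)(6.00) + (900.00)(-10.50) = 31590.00 mm³
ΣAȲ = (600.00)(5.00) + (2640.00)(120.00) + (900.00)(240.00) = 535800.00 mm³
X̄ = 31590.00 / 4140.00 = 7.63 mm
Ȳ = 535800.00 / 4140.00 = 129.42 mm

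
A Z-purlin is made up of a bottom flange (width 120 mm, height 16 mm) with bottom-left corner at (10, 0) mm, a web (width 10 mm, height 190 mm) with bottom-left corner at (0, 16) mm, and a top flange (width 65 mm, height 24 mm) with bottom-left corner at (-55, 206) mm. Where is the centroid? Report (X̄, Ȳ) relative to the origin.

X̄ = 20.22 mm, Ȳ = 105.27 mm

bottom flange: A = 120 × 16 = 1920.00, centroid at (70.00, 8.00).
web: A = 10 × 190 = 1900.00, centroid at (5.00, 111.00).
top flange: A = 65 × 24 = 1560.00, centroid at (-22.50, 218.00).
ΣA = 5380.00 mm², ΣAX̄ = 108800.00 mm³, ΣAȲ = 566340.00 mm³.
X̄ = 108800.00/5380.00 = 20.22 mm; Ȳ = 566340.00/5380.00 = 105.27 mm.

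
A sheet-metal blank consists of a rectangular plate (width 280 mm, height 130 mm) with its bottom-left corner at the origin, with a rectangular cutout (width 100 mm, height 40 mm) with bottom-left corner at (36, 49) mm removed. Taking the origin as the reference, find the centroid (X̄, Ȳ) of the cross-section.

X̄ = 146.67 mm, Ȳ = 64.51 mm

plate: A = 280 × 130 = 36400.00, centroid at (140.00, 65.00).
hole: A = −(100 × 40) = -4000.00, centroid at (86.00, 69.00).
ΣA = 32400.00 mm², ΣAX̄ = 4752000.00 mm³, ΣAȲ = 2090000.00 mm³.
X̄ = 4752000.00/32400.00 = 146.67 mm; Ȳ = 2090000.00/32400.00 = 64.51 mm.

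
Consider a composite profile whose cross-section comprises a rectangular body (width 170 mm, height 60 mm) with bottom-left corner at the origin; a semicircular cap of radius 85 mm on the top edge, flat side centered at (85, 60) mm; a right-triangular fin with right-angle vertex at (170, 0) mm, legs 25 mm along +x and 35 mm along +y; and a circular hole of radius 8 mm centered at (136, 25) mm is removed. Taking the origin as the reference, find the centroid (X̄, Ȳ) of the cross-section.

Part | A | x̄ᵢ | ȳᵢ | A·x̄ᵢ | A·ȳᵢ
rectangular body | 10200.00 | 85.00 | 30.00 | 867000.00 | 306000.00
semicircular top | 11349.00 | 85.00 | 96.08 | 964665.29 | 1090356.87
triangular fin | 437.50 | 178.33 | 11.67 | 78020.83 | 5104.17
hole | -201.06 | 136.00 | 25.00 | -27344.42 | -5026.55
Σ | 21785.44 |  |  | 1882341.71 | 1396434.49
X̄ = 1882341.71 / 21785.44 = 86.40 mm
Ȳ = 1396434.49 / 21785.44 = 64.10 mm

X̄ = 86.40 mm, Ȳ = 64.10 mm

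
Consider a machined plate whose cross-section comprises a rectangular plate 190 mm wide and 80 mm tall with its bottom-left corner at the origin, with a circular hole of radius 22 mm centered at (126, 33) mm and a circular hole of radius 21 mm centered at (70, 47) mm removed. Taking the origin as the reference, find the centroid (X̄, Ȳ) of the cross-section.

plate: A = 190 × 80 = 15200.00, centroid at (95.00, 40.00).
hole 1: A = −π·22² = -1520.53, centroid at (126.00, 33.00).
hole 2: A = −π·21² = -1385.44, centroid at (70.00, 47.00).
ΣA = 12294.03 mm², ΣAX̄ = 1155432.15 mm³, ΣAȲ = 492706.69 mm³.
X̄ = 1155432.15/12294.03 = 93.98 mm; Ȳ = 492706.69/12294.03 = 40.08 mm.

X̄ = 93.98 mm, Ȳ = 40.08 mm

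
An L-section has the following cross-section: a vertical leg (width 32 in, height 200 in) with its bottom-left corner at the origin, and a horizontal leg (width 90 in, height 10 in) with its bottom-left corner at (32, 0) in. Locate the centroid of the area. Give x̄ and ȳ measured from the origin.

Part | A | x̄ᵢ | ȳᵢ | A·x̄ᵢ | A·ȳᵢ
vertical leg | 6400.00 | 16.00 | 100.00 | 102400.00 | 640000.00
horizontal leg | 900.00 | 77.00 | 5.00 | 69300.00 | 4500.00
Σ | 7300.00 |  |  | 171700.00 | 644500.00
x̄ = 171700.00 / 7300.00 = 23.52 in
ȳ = 644500.00 / 7300.00 = 88.29 in

x̄ = 23.52 in, ȳ = 88.29 in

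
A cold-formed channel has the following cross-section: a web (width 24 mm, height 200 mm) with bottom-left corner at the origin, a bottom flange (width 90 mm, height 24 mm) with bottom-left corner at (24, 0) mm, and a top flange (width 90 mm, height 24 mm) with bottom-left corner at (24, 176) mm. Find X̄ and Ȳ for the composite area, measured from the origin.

X̄ = 39.00 mm, Ȳ = 100.00 mm

Part | A | x̄ᵢ | ȳᵢ | A·x̄ᵢ | A·ȳᵢ
web | 4800.00 | 12.00 | 100.00 | 57600.00 | 480000.00
bottom flange | 2160.00 | 69.00 | 12.00 | 149040.00 | 25920.00
top flange | 2160.00 | 69.00 | 188.00 | 149040.00 | 406080.00
Σ | 9120.00 |  |  | 355680.00 | 912000.00
X̄ = 355680.00 / 9120.00 = 39.00 mm
Ȳ = 912000.00 / 9120.00 = 100.00 mm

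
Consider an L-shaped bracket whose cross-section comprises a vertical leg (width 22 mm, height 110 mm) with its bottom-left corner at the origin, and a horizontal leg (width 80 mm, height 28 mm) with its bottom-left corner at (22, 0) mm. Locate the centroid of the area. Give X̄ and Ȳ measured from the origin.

vertical leg: A = 22 × 110 = 2420.00, centroid at (11.00, 55.00).
horizontal leg: A = 80 × 28 = 2240.00, centroid at (62.00, 14.00).
ΣA = 4660.00 mm²
ΣAX̄ = (2420.00)(11.00) + (2240.00)(62.00) = 165500.00 mm³
ΣAȲ = (2420.00)(55.00) + (2240.00)(14.00) = 164460.00 mm³
X̄ = 165500.00 / 4660.00 = 35.52 mm
Ȳ = 164460.00 / 4660.00 = 35.29 mm

X̄ = 35.52 mm, Ȳ = 35.29 mm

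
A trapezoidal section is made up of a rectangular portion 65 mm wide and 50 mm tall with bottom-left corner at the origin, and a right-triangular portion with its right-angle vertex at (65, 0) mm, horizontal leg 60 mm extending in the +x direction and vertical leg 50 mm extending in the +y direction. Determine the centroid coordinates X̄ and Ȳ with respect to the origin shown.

rectangular portion: A = 65 × 50 = 3250.00, centroid at (32.50, 25.00).
triangular portion: A = ½·60·50 = 1500.00, centroid at (85.00, 16.67).
ΣA = 4750.00 mm², ΣAX̄ = 233125.00 mm³, ΣAȲ = 106250.00 mm³.
X̄ = 233125.00/4750.00 = 49.08 mm; Ȳ = 106250.00/4750.00 = 22.37 mm.

X̄ = 49.08 mm, Ȳ = 22.37 mm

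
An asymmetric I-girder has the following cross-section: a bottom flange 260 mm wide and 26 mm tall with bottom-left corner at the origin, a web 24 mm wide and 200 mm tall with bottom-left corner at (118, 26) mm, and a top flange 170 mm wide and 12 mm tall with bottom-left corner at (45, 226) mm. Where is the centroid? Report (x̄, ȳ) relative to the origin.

bottom flange: A = 260 × 26 = 6760.00, centroid at (130.00, 13.00).
web: A = 24 × 200 = 4800.00, centroid at (130.00, 126.00).
top flange: A = 170 × 12 = 2040.00, centroid at (130.00, 232.00).
ΣA = 13600.00 mm²
ΣAx̄ = (6760.00)(130.00) + (4800.00)(130.00) + (2040.00)(130.00) = 1768000.00 mm³
ΣAȳ = (6760.00)(13.00) + (4800.00)(126.00) + (2040.00)(232.00) = 1165960.00 mm³
x̄ = 1768000.00 / 13600.00 = 130.00 mm
ȳ = 1165960.00 / 13600.00 = 85.73 mm

x̄ = 130.00 mm, ȳ = 85.73 mm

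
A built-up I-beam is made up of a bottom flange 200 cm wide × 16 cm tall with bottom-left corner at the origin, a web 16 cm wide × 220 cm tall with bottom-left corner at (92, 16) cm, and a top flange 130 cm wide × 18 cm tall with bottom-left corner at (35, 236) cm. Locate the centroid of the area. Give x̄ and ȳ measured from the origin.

x̄ = 100.00 cm, ȳ = 115.06 cm

Part | A | x̄ᵢ | ȳᵢ | A·x̄ᵢ | A·ȳᵢ
bottom flange | 3200.00 | 100.00 | 8.00 | 320000.00 | 25600.00
web | 3520.00 | 100.00 | 126.00 | 352000.00 | 443520.00
top flange | 2340.00 | 100.00 | 245.00 | 234000.00 | 573300.00
Σ | 9060.00 |  |  | 906000.00 | 1042420.00
x̄ = 906000.00 / 9060.00 = 100.00 cm
ȳ = 1042420.00 / 9060.00 = 115.06 cm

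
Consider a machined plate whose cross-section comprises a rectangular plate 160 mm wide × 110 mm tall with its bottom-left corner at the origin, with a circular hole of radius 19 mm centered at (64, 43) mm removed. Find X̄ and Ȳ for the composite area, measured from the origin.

X̄ = 81.10 mm, Ȳ = 55.83 mm

plate: A = 160 × 110 = 17600.00, centroid at (80.00, 55.00).
hole: A = −π·19² = -1134.11, centroid at (64.00, 43.00).
ΣA = 16465.89 mm², ΣAX̄ = 1335416.64 mm³, ΣAȲ = 919233.06 mm³.
X̄ = 1335416.64/16465.89 = 81.10 mm; Ȳ = 919233.06/16465.89 = 55.83 mm.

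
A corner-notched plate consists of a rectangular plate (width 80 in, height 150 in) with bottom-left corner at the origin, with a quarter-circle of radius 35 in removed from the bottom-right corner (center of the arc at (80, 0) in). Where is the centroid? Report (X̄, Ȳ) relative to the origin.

X̄ = 37.81 in, Ȳ = 80.24 in

plate: A = 80 × 150 = 12000.00, centroid at (40.00, 75.00).
removed quarter-circle: A = −¼π·35² = -962.11, centroid at (65.15, 14.85).
ΣA = 11037.89 in², ΣAX̄ = 417322.65 in³, ΣAȲ = 885708.33 in³.
X̄ = 417322.65/11037.89 = 37.81 in; Ȳ = 885708.33/11037.89 = 80.24 in.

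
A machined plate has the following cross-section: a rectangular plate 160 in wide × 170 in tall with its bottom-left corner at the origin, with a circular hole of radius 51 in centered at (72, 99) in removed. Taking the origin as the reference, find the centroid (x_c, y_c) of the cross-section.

plate: A = 160 × 170 = 27200.00, centroid at (80.00, 85.00).
hole: A = −π·51² = -8171.28, centroid at (72.00, 99.00).
ΣA = 19028.72 in²
ΣAx_c = (27200.00)(80.00) + (-8171.28)(72.00) = 1587667.66 in³
ΣAy_c = (27200.00)(85.00) + (-8171.28)(99.00) = 1503043.03 in³
x_c = 1587667.66 / 19028.72 = 83.44 in
y_c = 1503043.03 / 19028.72 = 78.99 in

x_c = 83.44 in, y_c = 78.99 in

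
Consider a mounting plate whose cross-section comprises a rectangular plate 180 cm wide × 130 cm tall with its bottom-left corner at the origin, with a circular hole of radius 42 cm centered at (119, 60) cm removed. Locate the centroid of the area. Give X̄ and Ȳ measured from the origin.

X̄ = 81.00 cm, Ȳ = 66.55 cm

Part | A | x̄ᵢ | ȳᵢ | A·x̄ᵢ | A·ȳᵢ
plate | 23400.00 | 90.00 | 65.00 | 2106000.00 | 1521000.00
hole | -5541.77 | 119.00 | 60.00 | -659470.56 | -332506.17
Σ | 17858.23 |  |  | 1446529.44 | 1188493.83
X̄ = 1446529.44 / 17858.23 = 81.00 cm
Ȳ = 1188493.83 / 17858.23 = 66.55 cm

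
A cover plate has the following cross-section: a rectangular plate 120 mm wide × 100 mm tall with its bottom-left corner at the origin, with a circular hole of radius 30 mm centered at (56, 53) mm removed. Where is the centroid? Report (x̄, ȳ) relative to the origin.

plate: A = 120 × 100 = 12000.00, centroid at (60.00, 50.00).
hole: A = −π·30² = -2827.43, centroid at (56.00, 53.00).
ΣA = 9172.57 mm², ΣAx̄ = 561663.73 mm³, ΣAȳ = 450146.03 mm³.
x̄ = 561663.73/9172.57 = 61.23 mm; ȳ = 450146.03/9172.57 = 49.08 mm.

x̄ = 61.23 mm, ȳ = 49.08 mm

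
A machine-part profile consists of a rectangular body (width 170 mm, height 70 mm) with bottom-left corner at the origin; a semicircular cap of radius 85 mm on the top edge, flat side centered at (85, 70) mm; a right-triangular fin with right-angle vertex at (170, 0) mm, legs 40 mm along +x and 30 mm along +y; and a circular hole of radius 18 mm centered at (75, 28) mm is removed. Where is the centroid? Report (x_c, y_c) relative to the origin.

rectangular body: A = 170 × 70 = 11900.00, centroid at (85.00, 35.00).
semicircular top: A = ½π·85² = 11349.00, centroid at (85.00, 106.08).
triangular fin: A = ½·40·30 = 600.00, centroid at (183.33, 10.00).
hole: A = −π·18² = -1017.88, centroid at (75.00, 28.00).
ΣA = 22831.13 mm², ΣAx_c = 2009824.59 mm³, ΣAy_c = 1597846.38 mm³.
x_c = 2009824.59/22831.13 = 88.03 mm; y_c = 1597846.38/22831.13 = 69.99 mm.

x_c = 88.03 mm, y_c = 69.99 mm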